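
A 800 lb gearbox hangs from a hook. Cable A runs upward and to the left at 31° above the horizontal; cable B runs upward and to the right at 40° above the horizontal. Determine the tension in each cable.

T_A = 648.1 lb, T_B = 725.2 lb

ΣF_x = 0: −T_A·cos31° + T_B·cos40° = 0 → T_B = 1.11895·T_A.
ΣF_y = 0: T_A·sin31° + T_B·sin40° = 800.
Substitute: T_A·(0.515038 + 1.11895·0.642788) = 800 → T_A = 648.148 ≈ 648.1 lb.
Then T_B = 1.11895 × 648.148 = 725.2 lb.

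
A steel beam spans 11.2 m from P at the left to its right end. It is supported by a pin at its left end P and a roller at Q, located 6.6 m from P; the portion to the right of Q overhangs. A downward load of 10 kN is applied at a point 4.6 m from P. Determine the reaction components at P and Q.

Taking moments about P: Q_y·6.6 − 10·4.6 = 0 → Q_y = 46/6.6 = 6.9697 ≈ 6.970 kN.
ΣF_y = 0: P_y + 6.9697 − 10 = 0 → P_y = 3.030 kN.
ΣF_x = 0: no horizontal applied forces, so P_x = 0.

P_x = 0, P_y = 3.030 kN, Q_y = 6.970 kN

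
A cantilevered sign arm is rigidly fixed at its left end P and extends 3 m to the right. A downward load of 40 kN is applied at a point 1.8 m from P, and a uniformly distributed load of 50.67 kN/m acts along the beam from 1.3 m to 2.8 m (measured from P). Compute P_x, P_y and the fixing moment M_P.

P_x = 0, P_y = 116.0 kN, M_P = 227.8 kN·m

Resultant of the distributed load: 50.67 × 1.5 = 76.005 kN at 2.05 m from P.
ΣF_x = 0: P_x = 0.
ΣF_y = 0: P_y − 40 − 50.67·1.5 = 0 → P_y = 116.0 kN.
ΣM about P: M_P − 40·1.8 − (50.67·1.5)·2.05 = 0 → M_P = 227.8 kN·m.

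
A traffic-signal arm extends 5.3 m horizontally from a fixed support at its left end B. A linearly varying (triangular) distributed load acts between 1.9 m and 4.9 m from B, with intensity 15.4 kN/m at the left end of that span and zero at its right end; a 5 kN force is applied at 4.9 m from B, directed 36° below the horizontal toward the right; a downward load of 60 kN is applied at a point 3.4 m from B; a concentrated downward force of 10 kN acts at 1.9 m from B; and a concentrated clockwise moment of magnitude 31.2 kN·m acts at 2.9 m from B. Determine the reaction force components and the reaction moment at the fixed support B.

Resultant of the triangular load: ½ × 15.4 × 3 = 23.1 kN, acting at 2.9 m from B (one-third of the span from the peak).
ΣF_x = 0: B_x + 5·cos36° = 0 → B_x = -4.045 kN.
ΣF_y = 0: B_y − ½·15.4·3 − 5·sin36° − 60 − 10 = 0 → B_y = 96.04 kN.
ΣM about B: M_B − (½·15.4·3)·2.9 − 5·sin36°·4.9 − 60·3.4 − 10·1.9 − 31.2 = 0 → M_B = 335.6 kN·m.

B_x = -4.045 kN, B_y = 96.04 kN, M_B = 335.6 kN·m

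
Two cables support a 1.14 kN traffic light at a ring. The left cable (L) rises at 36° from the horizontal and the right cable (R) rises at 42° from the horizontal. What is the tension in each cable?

T_L = 0.8661 kN, T_R = 0.9429 kN

ΣF_x = 0: −T_L·cos36° + T_R·cos42° = 0 → T_R = 1.08864·T_L.
ΣF_y = 0: T_L·sin36° + T_R·sin42° = 1.14.
Substitute: T_L·(0.587785 + 1.08864·0.669131) = 1.14 → T_L = 0.866111 ≈ 0.8661 kN.
Then T_R = 1.08864 × 0.866111 = 0.9429 kN.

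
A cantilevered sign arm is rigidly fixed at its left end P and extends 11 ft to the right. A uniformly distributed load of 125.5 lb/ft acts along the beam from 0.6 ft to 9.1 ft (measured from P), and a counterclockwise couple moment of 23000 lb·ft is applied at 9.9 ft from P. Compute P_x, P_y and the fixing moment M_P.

Resultant of the distributed load: 125.5 × 8.5 = 1066.75 lb at 4.85 ft from P.
ΣF_x = 0: P_x = 0.
ΣF_y = 0: P_y − 125.5·8.5 = 0 → P_y = 1067 lb.
ΣM about P: M_P − (125.5·8.5)·4.85 + 23000 = 0 → M_P = -17830 lb·ft.

P_x = 0, P_y = 1067 lb, M_P = -17830 lb·ft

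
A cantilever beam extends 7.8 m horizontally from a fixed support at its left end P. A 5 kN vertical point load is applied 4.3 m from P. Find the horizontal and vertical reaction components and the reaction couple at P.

ΣF_x = 0: P_x = 0.
ΣF_y = 0: P_y − 5 = 0 → P_y = 5.000 kN.
ΣM about P: M_P − 5·4.3 = 0 → M_P = 21.50 kN·m.

P_x = 0, P_y = 5.000 kN, M_P = 21.50 kN·m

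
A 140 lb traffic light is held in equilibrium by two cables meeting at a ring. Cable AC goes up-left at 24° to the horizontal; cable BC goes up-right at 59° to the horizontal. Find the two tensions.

T_AC = 72.65 lb, T_BC = 128.9 lb

ΣF_x = 0: −T_AC·cos24° + T_BC·cos59° = 0 → T_BC = 1.77374·T_AC.
ΣF_y = 0: T_AC·sin24° + T_BC·sin59° = 140.
Substitute: T_AC·(0.406737 + 1.77374·0.857167) = 140 → T_AC = 72.6469 ≈ 72.65 lb.
Then T_BC = 1.77374 × 72.6469 = 128.9 lb.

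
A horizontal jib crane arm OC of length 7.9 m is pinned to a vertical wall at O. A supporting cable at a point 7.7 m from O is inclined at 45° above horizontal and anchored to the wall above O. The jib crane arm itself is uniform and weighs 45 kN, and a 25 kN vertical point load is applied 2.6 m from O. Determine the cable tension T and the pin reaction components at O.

T = 44.58 kN, O_x = 31.53 kN, O_y = 38.47 kN

ΣM about O: T·sin45°·7.7 − 45·3.95 − 25·2.6 = 0 → T = 242.75/(7.7·0.707107) = 44.5844 ≈ 44.58 kN.
ΣF_x = 0: O_x − T·cos45° = 0 → O_x = 44.5844 × 0.707107 = 31.53 kN.
ΣF_y = 0: O_y + T·sin45° − 45 − 25 = 0 → O_y = 70 − 44.5844 × 0.707107 = 38.47 kN.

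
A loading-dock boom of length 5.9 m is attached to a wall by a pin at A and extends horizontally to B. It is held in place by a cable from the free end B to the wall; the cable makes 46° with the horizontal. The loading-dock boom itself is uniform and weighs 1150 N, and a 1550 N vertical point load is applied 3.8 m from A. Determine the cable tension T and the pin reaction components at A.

ΣM about A: T·sin46°·5.9 − 1150·2.95 − 1550·3.8 = 0 → T = 9282.5/(5.9·0.71934) = 2187.15 ≈ 2187 N.
ΣF_x = 0: A_x − T·cos46° = 0 → A_x = 2187.15 × 0.694658 = 1519 N.
ΣF_y = 0: A_y + T·sin46° − 1150 − 1550 = 0 → A_y = 2700 − 2187.15 × 0.71934 = 1127 N.

T = 2187 N, A_x = 1519 N, A_y = 1127 N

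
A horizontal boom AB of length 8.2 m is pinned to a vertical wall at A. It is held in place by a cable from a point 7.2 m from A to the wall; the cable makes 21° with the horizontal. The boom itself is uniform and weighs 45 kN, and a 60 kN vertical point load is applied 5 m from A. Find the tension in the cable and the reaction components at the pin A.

ΣM about A: T·sin21°·7.2 − 45·4.1 − 60·5 = 0 → T = 484.5/(7.2·0.358368) = 187.773 ≈ 187.8 kN.
ΣF_x = 0: A_x − T·cos21° = 0 → A_x = 187.773 × 0.93358 = 175.3 kN.
ΣF_y = 0: A_y + T·sin21° − 45 − 60 = 0 → A_y = 105 − 187.773 × 0.358368 = 37.71 kN.

T = 187.8 kN, A_x = 175.3 kN, A_y = 37.71 kN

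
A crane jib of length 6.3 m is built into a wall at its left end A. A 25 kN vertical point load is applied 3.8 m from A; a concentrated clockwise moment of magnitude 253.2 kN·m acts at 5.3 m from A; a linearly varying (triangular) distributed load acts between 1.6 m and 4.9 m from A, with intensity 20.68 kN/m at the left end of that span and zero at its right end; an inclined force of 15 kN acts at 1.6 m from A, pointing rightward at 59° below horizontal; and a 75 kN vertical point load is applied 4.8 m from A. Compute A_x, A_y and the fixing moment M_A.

A_x = -7.726 kN, A_y = 147.0 kN, M_A = 820.9 kN·m

Resultant of the triangular load: ½ × 20.68 × 3.3 = 34.122 kN, acting at 2.7 m from A (one-third of the span from the peak).
ΣF_x = 0: A_x + 15·cos59° = 0 → A_x = -7.726 kN.
ΣF_y = 0: A_y − 25 − ½·20.68·3.3 − 15·sin59° − 75 = 0 → A_y = 147.0 kN.
ΣM about A: M_A − 25·3.8 − 253.2 − (½·20.68·3.3)·2.7 − 15·sin59°·1.6 − 75·4.8 = 0 → M_A = 820.9 kN·m.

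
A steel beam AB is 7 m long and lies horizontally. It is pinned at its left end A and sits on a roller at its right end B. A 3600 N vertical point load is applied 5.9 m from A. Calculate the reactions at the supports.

Moments about A: B_y·7 − 3600·5.9 = 0 → B_y = 21240/7 = 3034.29 ≈ 3034 N.
ΣF_y = 0: A_y + 3034.29 − 3600 = 0 → A_y = 565.7 N.
ΣF_x = 0: no horizontal applied forces, so A_x = 0.

A_x = 0, A_y = 565.7 N, B_y = 3034 N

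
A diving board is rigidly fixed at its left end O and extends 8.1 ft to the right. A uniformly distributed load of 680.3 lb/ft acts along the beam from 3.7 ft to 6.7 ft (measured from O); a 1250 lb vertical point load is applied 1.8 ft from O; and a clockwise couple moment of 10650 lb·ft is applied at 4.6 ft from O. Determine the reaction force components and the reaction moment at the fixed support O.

Resultant of the distributed load: 680.3 × 3 = 2040.9 lb at 5.2 ft from O.
ΣF_x = 0: O_x = 0.
ΣF_y = 0: O_y − 680.3·3 − 1250 = 0 → O_y = 3291 lb.
ΣM about O: M_O − (680.3·3)·5.2 − 1250·1.8 − 10650 = 0 → M_O = 23510 lb·ft.

O_x = 0, O_y = 3291 lb, M_O = 23510 lb·ft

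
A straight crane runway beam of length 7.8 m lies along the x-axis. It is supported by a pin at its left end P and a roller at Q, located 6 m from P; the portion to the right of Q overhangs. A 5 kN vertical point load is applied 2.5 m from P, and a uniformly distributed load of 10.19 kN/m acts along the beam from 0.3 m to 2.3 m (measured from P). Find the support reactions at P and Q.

Resultant of the distributed load: 10.19 × 2 = 20.38 kN at 1.3 m from P.
Moments about P: Q_y·6 − 5·2.5 − (10.19·2)·1.3 = 0 → Q_y = 38.994/6 = 6.499 kN.
ΣF_y = 0: P_y + 6.499 − 5 − 10.19·2 = 0 → P_y = 18.88 kN.
ΣF_x = 0: no horizontal applied forces, so P_x = 0.

P_x = 0, P_y = 18.88 kN, Q_y = 6.499 kN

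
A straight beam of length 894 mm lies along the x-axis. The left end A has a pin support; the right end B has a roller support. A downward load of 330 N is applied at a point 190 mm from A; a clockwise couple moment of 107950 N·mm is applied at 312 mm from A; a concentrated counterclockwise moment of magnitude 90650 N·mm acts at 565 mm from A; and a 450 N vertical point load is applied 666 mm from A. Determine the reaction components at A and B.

ΣM about A: B_y·894 − 330·190 − 107950 + 90650 − 450·666 = 0 → B_y = 379700/894 = 424.72 ≈ 424.7 N.
ΣF_y = 0: A_y + 424.72 − 330 − 450 = 0 → A_y = 355.3 N.
ΣF_x = 0: no horizontal applied forces, so A_x = 0.

A_x = 0, A_y = 355.3 N, B_y = 424.7 N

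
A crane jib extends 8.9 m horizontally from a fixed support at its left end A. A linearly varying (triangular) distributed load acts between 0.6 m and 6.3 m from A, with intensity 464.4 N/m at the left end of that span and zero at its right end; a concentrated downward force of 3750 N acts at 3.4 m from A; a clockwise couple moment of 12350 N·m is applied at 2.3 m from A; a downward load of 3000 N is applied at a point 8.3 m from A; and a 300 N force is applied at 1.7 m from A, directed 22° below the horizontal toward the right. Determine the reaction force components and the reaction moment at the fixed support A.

A_x = -278.2 N, A_y = 8186 N, M_A = 53500 N·m

Resultant of the triangular load: ½ × 464.4 × 5.7 = 1323.54 N, acting at 2.5 m from A (one-third of the span from the peak).
ΣF_x = 0: A_x + 300·cos22° = 0 → A_x = -278.2 N.
ΣF_y = 0: A_y − ½·464.4·5.7 − 3750 − 3000 − 300·sin22° = 0 → A_y = 8186 N.
ΣM about A: M_A − (½·464.4·5.7)·2.5 − 3750·3.4 − 12350 − 3000·8.3 − 300·sin22°·1.7 = 0 → M_A = 53500 N·m.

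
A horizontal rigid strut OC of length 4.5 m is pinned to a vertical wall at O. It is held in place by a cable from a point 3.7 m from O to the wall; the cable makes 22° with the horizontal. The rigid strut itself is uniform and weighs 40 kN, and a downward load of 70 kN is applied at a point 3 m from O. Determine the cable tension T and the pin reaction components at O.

ΣM about O: T·sin22°·3.7 − 40·2.25 − 70·3 = 0 → T = 300/(3.7·0.374607) = 216.443 ≈ 216.4 kN.
ΣF_x = 0: O_x − T·cos22° = 0 → O_x = 216.443 × 0.927184 = 200.7 kN.
ΣF_y = 0: O_y + T·sin22° − 40 − 70 = 0 → O_y = 110 − 216.443 × 0.374607 = 28.92 kN.

T = 216.4 kN, O_x = 200.7 kN, O_y = 28.92 kN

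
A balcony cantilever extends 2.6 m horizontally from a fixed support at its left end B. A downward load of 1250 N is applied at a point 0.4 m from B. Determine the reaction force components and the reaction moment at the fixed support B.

ΣF_x = 0: B_x = 0.
ΣF_y = 0: B_y − 1250 = 0 → B_y = 1250 N.
ΣM about B: M_B − 1250·0.4 = 0 → M_B = 500.0 N·m.

B_x = 0, B_y = 1250 N, M_B = 500.0 N·m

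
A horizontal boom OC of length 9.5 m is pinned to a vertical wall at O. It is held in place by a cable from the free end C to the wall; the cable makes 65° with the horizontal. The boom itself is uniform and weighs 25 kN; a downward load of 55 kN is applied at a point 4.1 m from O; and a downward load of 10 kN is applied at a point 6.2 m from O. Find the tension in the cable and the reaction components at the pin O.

ΣM about O: T·sin65°·9.5 − 25·4.75 − 55·4.1 − 10·6.2 = 0 → T = 406.25/(9.5·0.906308) = 47.1839 ≈ 47.18 kN.
ΣF_x = 0: O_x − T·cos65° = 0 → O_x = 47.1839 × 0.422618 = 19.94 kN.
ΣF_y = 0: O_y + T·sin65° − 25 − 55 − 10 = 0 → O_y = 90 − 47.1839 × 0.906308 = 47.24 kN.

T = 47.18 kN, O_x = 19.94 kN, O_y = 47.24 kN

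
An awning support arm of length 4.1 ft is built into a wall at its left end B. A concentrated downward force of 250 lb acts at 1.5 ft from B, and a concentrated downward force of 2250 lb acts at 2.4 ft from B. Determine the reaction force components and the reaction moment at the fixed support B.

ΣF_x = 0: B_x = 0.
ΣF_y = 0: B_y − 250 − 2250 = 0 → B_y = 2500 lb.
ΣM about B: M_B − 250·1.5 − 2250·2.4 = 0 → M_B = 5775 lb·ft.

B_x = 0, B_y = 2500 lb, M_B = 5775 lb·ft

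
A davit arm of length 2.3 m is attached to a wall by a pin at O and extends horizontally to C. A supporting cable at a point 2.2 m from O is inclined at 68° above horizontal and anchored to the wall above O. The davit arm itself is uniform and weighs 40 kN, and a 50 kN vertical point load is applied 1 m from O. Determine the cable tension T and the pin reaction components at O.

T = 47.06 kN, O_x = 17.63 kN, O_y = 46.36 kN

ΣM about O: T·sin68°·2.2 − 40·1.15 − 50·1 = 0 → T = 96/(2.2·0.927184) = 47.0633 ≈ 47.06 kN.
ΣF_x = 0: O_x − T·cos68° = 0 → O_x = 47.0633 × 0.374607 = 17.63 kN.
ΣF_y = 0: O_y + T·sin68° − 40 − 50 = 0 → O_y = 90 − 47.0633 × 0.927184 = 46.36 kN.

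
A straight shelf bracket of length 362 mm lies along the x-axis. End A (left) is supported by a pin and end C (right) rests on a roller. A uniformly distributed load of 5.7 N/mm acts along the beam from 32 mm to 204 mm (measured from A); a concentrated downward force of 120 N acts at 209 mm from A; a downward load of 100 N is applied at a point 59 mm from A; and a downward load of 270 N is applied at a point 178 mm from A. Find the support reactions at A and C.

A_x = 0, A_y = 932.5 N, C_y = 537.9 N

Resultant of the distributed load: 5.7 × 172 = 980.4 N at 118 mm from A.
Taking moments about A: C_y·362 − (5.7·172)·118 − 120·209 − 100·59 − 270·178 = 0 → C_y = 194727.2/362 = 537.92 ≈ 537.9 N.
ΣF_y = 0: A_y + 537.92 − 5.7·172 − 120 − 100 − 270 = 0 → A_y = 932.5 N.
ΣF_x = 0: no horizontal applied forces, so A_x = 0.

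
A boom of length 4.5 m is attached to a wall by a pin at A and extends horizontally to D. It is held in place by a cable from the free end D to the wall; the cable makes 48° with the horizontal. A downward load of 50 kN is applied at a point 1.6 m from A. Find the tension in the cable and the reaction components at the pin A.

T = 23.92 kN, A_x = 16.01 kN, A_y = 32.22 kN

ΣM about A: T·sin48°·4.5 − 50·1.6 = 0 → T = 80/(4.5·0.743145) = 23.9224 ≈ 23.92 kN.
ΣF_x = 0: A_x − T·cos48° = 0 → A_x = 23.9224 × 0.669131 = 16.01 kN.
ΣF_y = 0: A_y + T·sin48° − 50 = 0 → A_y = 50 − 23.9224 × 0.743145 = 32.22 kN.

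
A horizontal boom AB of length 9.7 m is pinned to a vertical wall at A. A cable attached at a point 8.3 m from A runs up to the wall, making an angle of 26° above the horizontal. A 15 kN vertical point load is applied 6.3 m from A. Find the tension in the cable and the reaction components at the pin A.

T = 25.97 kN, A_x = 23.34 kN, A_y = 3.614 kN

ΣM about A: T·sin26°·8.3 − 15·6.3 = 0 → T = 94.5/(8.3·0.438371) = 25.9724 ≈ 25.97 kN.
ΣF_x = 0: A_x − T·cos26° = 0 → A_x = 25.9724 × 0.898794 = 23.34 kN.
ΣF_y = 0: A_y + T·sin26° − 15 = 0 → A_y = 15 − 25.9724 × 0.438371 = 3.614 kN.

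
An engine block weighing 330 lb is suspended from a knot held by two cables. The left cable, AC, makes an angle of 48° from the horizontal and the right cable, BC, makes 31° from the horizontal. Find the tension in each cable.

ΣF_x = 0: −T_AC·cos48° + T_BC·cos31° = 0 → T_BC = 0.78063·T_AC.
ΣF_y = 0: T_AC·sin48° + T_BC·sin31° = 330.
Substitute: T_AC·(0.743145 + 0.78063·0.515038) = 330 → T_AC = 288.159 ≈ 288.2 lb.
Then T_BC = 0.78063 × 288.159 = 224.9 lb.

T_AC = 288.2 lb, T_BC = 224.9 lb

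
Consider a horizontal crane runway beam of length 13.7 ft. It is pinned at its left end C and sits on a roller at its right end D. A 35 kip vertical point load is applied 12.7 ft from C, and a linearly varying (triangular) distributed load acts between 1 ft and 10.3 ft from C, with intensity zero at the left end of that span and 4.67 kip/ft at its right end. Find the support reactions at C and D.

C_x = 0, C_y = 12.86 kip, D_y = 43.86 kip

Resultant of the triangular load: ½ × 4.67 × 9.3 = 21.7155 kip, acting at 7.2 ft from C (one-third of the span from the peak).
Moments about C: D_y·13.7 − 35·12.7 − (½·4.67·9.3)·7.2 = 0 → D_y = 600.8516/13.7 = 43.8578 ≈ 43.86 kip.
ΣF_y = 0: C_y + 43.8578 − 35 − ½·4.67·9.3 = 0 → C_y = 12.86 kip.
ΣF_x = 0: no horizontal applied forces, so C_x = 0.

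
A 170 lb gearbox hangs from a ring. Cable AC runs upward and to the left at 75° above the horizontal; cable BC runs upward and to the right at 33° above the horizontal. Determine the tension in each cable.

ΣF_x = 0: −T_AC·cos75° + T_BC·cos33° = 0 → T_BC = 0.308606·T_AC.
ΣF_y = 0: T_AC·sin75° + T_BC·sin33° = 170.
Substitute: T_AC·(0.965926 + 0.308606·0.544639) = 170 → T_AC = 149.911 ≈ 149.9 lb.
Then T_BC = 0.308606 × 149.911 = 46.26 lb.

T_AC = 149.9 lb, T_BC = 46.26 lb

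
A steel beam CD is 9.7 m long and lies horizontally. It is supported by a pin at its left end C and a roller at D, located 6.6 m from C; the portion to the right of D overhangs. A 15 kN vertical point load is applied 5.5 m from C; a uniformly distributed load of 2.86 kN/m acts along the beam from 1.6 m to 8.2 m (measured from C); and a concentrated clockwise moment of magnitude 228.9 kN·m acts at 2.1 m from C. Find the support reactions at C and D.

C_x = 0, C_y = -27.32 kN, D_y = 61.20 kN

Resultant of the distributed load: 2.86 × 6.6 = 18.876 kN at 4.9 m from C.
Moments about C: D_y·6.6 − 15·5.5 − (2.86·6.6)·4.9 − 228.9 = 0 → D_y = 403.8924/6.6 = 61.1958 ≈ 61.20 kN.
ΣF_y = 0: C_y + 61.1958 − 15 − 2.86·6.6 = 0 → C_y = -27.32 kN.
ΣF_x = 0: no horizontal applied forces, so C_x = 0.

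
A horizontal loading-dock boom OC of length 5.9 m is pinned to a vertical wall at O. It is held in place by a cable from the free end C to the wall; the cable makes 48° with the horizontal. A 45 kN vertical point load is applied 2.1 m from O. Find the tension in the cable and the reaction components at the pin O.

ΣM about O: T·sin48°·5.9 − 45·2.1 = 0 → T = 94.5/(5.9·0.743145) = 21.5529 ≈ 21.55 kN.
ΣF_x = 0: O_x − T·cos48° = 0 → O_x = 21.5529 × 0.669131 = 14.42 kN.
ΣF_y = 0: O_y + T·sin48° − 45 = 0 → O_y = 45 − 21.5529 × 0.743145 = 28.98 kN.

T = 21.55 kN, O_x = 14.42 kN, O_y = 28.98 kN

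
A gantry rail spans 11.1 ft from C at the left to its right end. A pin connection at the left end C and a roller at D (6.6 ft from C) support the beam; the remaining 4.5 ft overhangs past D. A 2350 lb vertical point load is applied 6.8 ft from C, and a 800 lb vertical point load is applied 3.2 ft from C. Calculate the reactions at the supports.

C_x = 0, C_y = 340.9 lb, D_y = 2809 lb

Moments about C: D_y·6.6 − 2350·6.8 − 800·3.2 = 0 → D_y = 18540/6.6 = 2809.09 ≈ 2809 lb.
ΣF_y = 0: C_y + 2809.09 − 2350 − 800 = 0 → C_y = 340.9 lb.
ΣF_x = 0: no horizontal applied forces, so C_x = 0.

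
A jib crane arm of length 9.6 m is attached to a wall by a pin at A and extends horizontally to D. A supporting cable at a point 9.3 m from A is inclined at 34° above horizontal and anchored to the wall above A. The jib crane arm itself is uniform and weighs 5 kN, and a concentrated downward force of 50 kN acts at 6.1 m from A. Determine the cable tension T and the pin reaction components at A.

ΣM about A: T·sin34°·9.3 − 5·4.8 − 50·6.1 = 0 → T = 329/(9.3·0.559193) = 63.2632 ≈ 63.26 kN.
ΣF_x = 0: A_x − T·cos34° = 0 → A_x = 63.2632 × 0.829038 = 52.45 kN.
ΣF_y = 0: A_y + T·sin34° − 5 − 50 = 0 → A_y = 55 − 63.2632 × 0.559193 = 19.62 kN.

T = 63.26 kN, A_x = 52.45 kN, A_y = 19.62 kN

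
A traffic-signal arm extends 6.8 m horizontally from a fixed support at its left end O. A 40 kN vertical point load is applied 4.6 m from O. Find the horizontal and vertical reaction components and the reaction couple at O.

O_x = 0, O_y = 40.00 kN, M_O = 184.0 kN·m

ΣF_x = 0: O_x = 0.
ΣF_y = 0: O_y − 40 = 0 → O_y = 40.00 kN.
ΣM about O: M_O − 40·4.6 = 0 → M_O = 184.0 kN·m.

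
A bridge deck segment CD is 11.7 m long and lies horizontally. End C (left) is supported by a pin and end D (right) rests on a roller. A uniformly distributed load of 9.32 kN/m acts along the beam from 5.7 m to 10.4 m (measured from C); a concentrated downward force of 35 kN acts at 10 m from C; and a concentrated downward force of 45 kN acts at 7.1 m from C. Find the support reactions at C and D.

C_x = 0, C_y = 36.44 kN, D_y = 87.36 kN

Resultant of the distributed load: 9.32 × 4.7 = 43.804 kN at 8.05 m from C.
Moments about C: D_y·11.7 − (9.32·4.7)·8.05 − 35·10 − 45·7.1 = 0 → D_y = 1022.1222/11.7 = 87.3609 ≈ 87.36 kN.
ΣF_y = 0: C_y + 87.3609 − 9.32·4.7 − 35 − 45 = 0 → C_y = 36.44 kN.
ΣF_x = 0: no horizontal applied forces, so C_x = 0.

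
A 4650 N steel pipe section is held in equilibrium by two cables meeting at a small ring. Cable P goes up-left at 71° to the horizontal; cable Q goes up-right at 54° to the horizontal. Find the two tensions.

ΣF_x = 0: −T_P·cos71° + T_Q·cos54° = 0 → T_Q = 0.55389·T_P.
ΣF_y = 0: T_P·sin71° + T_Q·sin54° = 4650.
Substitute: T_P·(0.945519 + 0.55389·0.809017) = 4650 → T_P = 3336.62 ≈ 3337 N.
Then T_Q = 0.55389 × 3336.62 = 1848 N.

T_P = 3337 N, T_Q = 1848 N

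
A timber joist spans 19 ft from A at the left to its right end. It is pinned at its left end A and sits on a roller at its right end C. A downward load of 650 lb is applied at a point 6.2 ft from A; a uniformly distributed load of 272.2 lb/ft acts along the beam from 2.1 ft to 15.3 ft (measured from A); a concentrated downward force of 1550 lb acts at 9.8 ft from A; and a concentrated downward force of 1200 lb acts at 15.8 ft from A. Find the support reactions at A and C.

A_x = 0, A_y = 3338 lb, C_y = 3655 lb

Resultant of the distributed load: 272.2 × 13.2 = 3593.04 lb at 8.7 ft from A.
ΣM about A: C_y·19 − 650·6.2 − (272.2·13.2)·8.7 − 1550·9.8 − 1200·15.8 = 0 → C_y = 69439.448/19 = 3654.71 ≈ 3655 lb.
ΣF_y = 0: A_y + 3654.71 − 650 − 272.2·13.2 − 1550 − 1200 = 0 → A_y = 3338 lb.
ΣF_x = 0: no horizontal applied forces, so A_x = 0.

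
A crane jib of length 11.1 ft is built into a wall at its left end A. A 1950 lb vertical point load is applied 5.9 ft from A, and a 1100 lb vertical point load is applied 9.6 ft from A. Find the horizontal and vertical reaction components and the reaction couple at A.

A_x = 0, A_y = 3050 lb, M_A = 22060 lb·ft

ΣF_x = 0: A_x = 0.
ΣF_y = 0: A_y − 1950 − 1100 = 0 → A_y = 3050 lb.
ΣM about A: M_A − 1950·5.9 − 1100·9.6 = 0 → M_A = 22060 lb·ft.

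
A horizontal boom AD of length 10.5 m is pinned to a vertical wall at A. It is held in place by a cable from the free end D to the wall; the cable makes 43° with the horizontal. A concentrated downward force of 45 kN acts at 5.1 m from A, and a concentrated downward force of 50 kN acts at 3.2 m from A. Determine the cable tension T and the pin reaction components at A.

T = 54.39 kN, A_x = 39.78 kN, A_y = 57.90 kN

ΣM about A: T·sin43°·10.5 − 45·5.1 − 50·3.2 = 0 → T = 389.5/(10.5·0.681998) = 54.392 ≈ 54.39 kN.
ΣF_x = 0: A_x − T·cos43° = 0 → A_x = 54.392 × 0.731354 = 39.78 kN.
ΣF_y = 0: A_y + T·sin43° − 45 − 50 = 0 → A_y = 95 − 54.392 × 0.681998 = 57.90 kN.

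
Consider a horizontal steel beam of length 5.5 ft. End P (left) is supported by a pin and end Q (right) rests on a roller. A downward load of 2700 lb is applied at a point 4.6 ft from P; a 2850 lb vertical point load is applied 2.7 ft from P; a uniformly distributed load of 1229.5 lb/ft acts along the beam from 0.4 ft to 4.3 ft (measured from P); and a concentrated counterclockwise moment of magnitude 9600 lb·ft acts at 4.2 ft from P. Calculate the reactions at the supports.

Resultant of the distributed load: 1229.5 × 3.9 = 4795.05 lb at 2.35 ft from P.
Taking moments about P: Q_y·5.5 − 2700·4.6 − 2850·2.7 − (1229.5·3.9)·2.35 + 9600 = 0 → Q_y = 21783.3675/5.5 = 3960.61 ≈ 3961 lb.
ΣF_y = 0: P_y + 3960.61 − 2700 − 2850 − 1229.5·3.9 = 0 → P_y = 6384 lb.
ΣF_x = 0: no horizontal applied forces, so P_x = 0.

P_x = 0, P_y = 6384 lb, Q_y = 3961 lb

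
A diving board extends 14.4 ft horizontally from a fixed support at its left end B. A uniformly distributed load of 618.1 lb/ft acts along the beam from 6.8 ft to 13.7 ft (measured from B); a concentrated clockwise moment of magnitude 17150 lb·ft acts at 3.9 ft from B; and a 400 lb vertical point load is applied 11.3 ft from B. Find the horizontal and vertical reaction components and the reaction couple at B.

B_x = 0, B_y = 4665 lb, M_B = 65390 lb·ft

Resultant of the distributed load: 618.1 × 6.9 = 4264.89 lb at 10.25 ft from B.
ΣF_x = 0: B_x = 0.
ΣF_y = 0: B_y − 618.1·6.9 − 400 = 0 → B_y = 4665 lb.
ΣM about B: M_B − (618.1·6.9)·10.25 − 17150 − 400·11.3 = 0 → M_B = 65390 lb·ft.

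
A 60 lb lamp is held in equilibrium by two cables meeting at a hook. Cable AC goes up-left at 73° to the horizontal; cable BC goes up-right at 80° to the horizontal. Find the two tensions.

T_AC = 22.95 lb, T_BC = 38.64 lb

ΣF_x = 0: −T_AC·cos73° + T_BC·cos80° = 0 → T_BC = 1.6837·T_AC.
ΣF_y = 0: T_AC·sin73° + T_BC·sin80° = 60.
Substitute: T_AC·(0.956305 + 1.6837·0.984808) = 60 → T_AC = 22.9496 ≈ 22.95 lb.
Then T_BC = 1.6837 × 22.9496 = 38.64 lb.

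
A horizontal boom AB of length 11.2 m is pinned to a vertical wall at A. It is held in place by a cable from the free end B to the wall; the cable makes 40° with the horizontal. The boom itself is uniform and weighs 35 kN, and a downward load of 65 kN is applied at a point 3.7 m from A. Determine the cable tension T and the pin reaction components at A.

ΣM about A: T·sin40°·11.2 − 35·5.6 − 65·3.7 = 0 → T = 436.5/(11.2·0.642788) = 60.6315 ≈ 60.63 kN.
ΣF_x = 0: A_x − T·cos40° = 0 → A_x = 60.6315 × 0.766044 = 46.45 kN.
ΣF_y = 0: A_y + T·sin40° − 35 − 65 = 0 → A_y = 100 − 60.6315 × 0.642788 = 61.03 kN.

T = 60.63 kN, A_x = 46.45 kN, A_y = 61.03 kN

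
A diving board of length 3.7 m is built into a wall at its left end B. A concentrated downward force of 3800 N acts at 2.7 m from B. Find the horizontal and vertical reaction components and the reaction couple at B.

ΣF_x = 0: B_x = 0.
ΣF_y = 0: B_y − 3800 = 0 → B_y = 3800 N.
ΣM about B: M_B − 3800·2.7 = 0 → M_B = 10260 N·m.

B_x = 0, B_y = 3800 N, M_B = 10260 N·m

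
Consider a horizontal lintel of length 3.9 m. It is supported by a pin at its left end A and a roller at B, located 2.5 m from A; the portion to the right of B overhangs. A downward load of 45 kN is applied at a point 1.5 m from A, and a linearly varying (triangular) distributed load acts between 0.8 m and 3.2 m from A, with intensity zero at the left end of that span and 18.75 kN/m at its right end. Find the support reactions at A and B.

Resultant of the triangular load: ½ × 18.75 × 2.4 = 22.5 kN, acting at 2.4 m from A (one-third of the span from the peak).
Moments about A: B_y·2.5 − 45·1.5 − (½·18.75·2.4)·2.4 = 0 → B_y = 121.5/2.5 = 48.60 kN.
ΣF_y = 0: A_y + 48.6 − 45 − ½·18.75·2.4 = 0 → A_y = 18.90 kN.
ΣF_x = 0: no horizontal applied forces, so A_x = 0.

A_x = 0, A_y = 18.90 kN, B_y = 48.60 kN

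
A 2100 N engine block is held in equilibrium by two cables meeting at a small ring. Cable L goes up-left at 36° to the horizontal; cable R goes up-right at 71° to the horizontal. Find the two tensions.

ΣF_x = 0: −T_L·cos36° + T_R·cos71° = 0 → T_R = 2.48494·T_L.
ΣF_y = 0: T_L·sin36° + T_R·sin71° = 2100.
Substitute: T_L·(0.587785 + 2.48494·0.945519) = 2100 → T_L = 714.932 ≈ 714.9 N.
Then T_R = 2.48494 × 714.932 = 1777 N.

T_L = 714.9 N, T_R = 1777 N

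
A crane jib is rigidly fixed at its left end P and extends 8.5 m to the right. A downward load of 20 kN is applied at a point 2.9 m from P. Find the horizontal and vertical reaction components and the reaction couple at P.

ΣF_x = 0: P_x = 0.
ΣF_y = 0: P_y − 20 = 0 → P_y = 20.00 kN.
ΣM about P: M_P − 20·2.9 = 0 → M_P = 58.00 kN·m.

P_x = 0, P_y = 20.00 kN, M_P = 58.00 kN·m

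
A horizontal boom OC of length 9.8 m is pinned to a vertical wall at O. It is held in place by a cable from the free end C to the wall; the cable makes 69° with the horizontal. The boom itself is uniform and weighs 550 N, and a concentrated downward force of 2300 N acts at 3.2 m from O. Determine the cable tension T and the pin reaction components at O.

T = 1099 N, O_x = 393.9 N, O_y = 1824 N

ΣM about O: T·sin69°·9.8 − 550·4.9 − 2300·3.2 = 0 → T = 10055/(9.8·0.93358) = 1099.02 ≈ 1099 N.
ΣF_x = 0: O_x − T·cos69° = 0 → O_x = 1099.02 × 0.358368 = 393.9 N.
ΣF_y = 0: O_y + T·sin69° − 550 − 2300 = 0 → O_y = 2850 − 1099.02 × 0.93358 = 1824 N.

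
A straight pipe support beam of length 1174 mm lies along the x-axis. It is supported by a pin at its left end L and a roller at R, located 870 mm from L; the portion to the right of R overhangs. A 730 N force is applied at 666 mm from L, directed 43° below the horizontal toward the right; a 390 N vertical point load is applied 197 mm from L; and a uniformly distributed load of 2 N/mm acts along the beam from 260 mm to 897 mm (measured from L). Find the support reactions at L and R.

Resultant of the distributed load: 2 × 637 = 1274 N at 578.5 mm from L.
ΣM about L: R_y·870 − 730·sin43°·666 − 390·197 − (2·637)·578.5 = 0 → R_y = 1145410/870 = 1316.56 ≈ 1317 N.
ΣF_y = 0: L_y + 1316.56 − 730·sin43° − 390 − 2·637 = 0 → L_y = 845.3 N.
ΣF_x = 0: L_x + 730·cos43° = 0 → L_x = -533.9 N.

L_x = -533.9 N, L_y = 845.3 N, R_y = 1317 N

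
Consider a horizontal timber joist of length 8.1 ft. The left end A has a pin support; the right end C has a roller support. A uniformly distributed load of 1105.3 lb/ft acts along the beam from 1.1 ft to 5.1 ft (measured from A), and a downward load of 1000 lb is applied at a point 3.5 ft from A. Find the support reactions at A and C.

A_x = 0, A_y = 3297 lb, C_y = 2124 lb

Resultant of the distributed load: 1105.3 × 4 = 4421.2 lb at 3.1 ft from A.
Moments about A: C_y·8.1 − (1105.3·4)·3.1 − 1000·3.5 = 0 → C_y = 17205.72/8.1 = 2124.16 ≈ 2124 lb.
ΣF_y = 0: A_y + 2124.16 − 1105.3·4 − 1000 = 0 → A_y = 3297 lb.
ΣF_x = 0: no horizontal applied forces, so A_x = 0.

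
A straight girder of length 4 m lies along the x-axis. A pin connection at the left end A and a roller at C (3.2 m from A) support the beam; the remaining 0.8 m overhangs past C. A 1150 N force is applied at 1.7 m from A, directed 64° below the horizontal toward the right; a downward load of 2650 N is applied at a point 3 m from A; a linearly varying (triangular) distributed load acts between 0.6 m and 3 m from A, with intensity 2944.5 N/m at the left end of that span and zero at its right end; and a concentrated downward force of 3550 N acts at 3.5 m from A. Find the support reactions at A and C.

Resultant of the triangular load: ½ × 2944.5 × 2.4 = 3533.4 N, acting at 1.4 m from A (one-third of the span from the peak).
Moments about A: C_y·3.2 − 1150·sin64°·1.7 − 2650·3 − (½·2944.5·2.4)·1.4 − 3550·3.5 = 0 → C_y = 27078.9/3.2 = 8462.16 ≈ 8462 N.
ΣF_y = 0: A_y + 8462.16 − 1150·sin64° − 2650 − ½·2944.5·2.4 − 3550 = 0 → A_y = 2305 N.
ΣF_x = 0: A_x + 1150·cos64° = 0 → A_x = -504.1 N.

A_x = -504.1 N, A_y = 2305 N, C_y = 8462 N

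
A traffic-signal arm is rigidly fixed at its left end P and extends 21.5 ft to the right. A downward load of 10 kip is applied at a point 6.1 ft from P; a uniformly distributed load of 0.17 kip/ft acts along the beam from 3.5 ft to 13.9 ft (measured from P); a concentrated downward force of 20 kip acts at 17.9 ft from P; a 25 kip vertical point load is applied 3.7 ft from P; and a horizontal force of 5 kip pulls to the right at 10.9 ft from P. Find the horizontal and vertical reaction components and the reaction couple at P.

P_x = -5.000 kip, P_y = 56.77 kip, M_P = 526.9 kip·ft

Resultant of the distributed load: 0.17 × 10.4 = 1.768 kip at 8.7 ft from P.
ΣF_x = 0: P_x + 5 = 0 → P_x = -5.000 kip.
ΣF_y = 0: P_y − 10 − 0.17·10.4 − 20 − 25 = 0 → P_y = 56.77 kip.
ΣM about P: M_P − 10·6.1 − (0.17·10.4)·8.7 − 20·17.9 − 25·3.7 = 0 → M_P = 526.9 kip·ft.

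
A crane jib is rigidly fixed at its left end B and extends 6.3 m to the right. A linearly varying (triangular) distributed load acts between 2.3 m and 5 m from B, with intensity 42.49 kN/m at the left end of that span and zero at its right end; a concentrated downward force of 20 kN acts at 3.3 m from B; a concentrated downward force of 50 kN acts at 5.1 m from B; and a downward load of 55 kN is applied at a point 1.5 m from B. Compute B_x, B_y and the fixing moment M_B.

Resultant of the triangular load: ½ × 42.49 × 2.7 = 57.3615 kN, acting at 3.2 m from B (one-third of the span from the peak).
ΣF_x = 0: B_x = 0.
ΣF_y = 0: B_y − ½·42.49·2.7 − 20 − 50 − 55 = 0 → B_y = 182.4 kN.
ΣM about B: M_B − (½·42.49·2.7)·3.2 − 20·3.3 − 50·5.1 − 55·1.5 = 0 → M_B = 587.1 kN·m.

B_x = 0, B_y = 182.4 kN, M_B = 587.1 kN·m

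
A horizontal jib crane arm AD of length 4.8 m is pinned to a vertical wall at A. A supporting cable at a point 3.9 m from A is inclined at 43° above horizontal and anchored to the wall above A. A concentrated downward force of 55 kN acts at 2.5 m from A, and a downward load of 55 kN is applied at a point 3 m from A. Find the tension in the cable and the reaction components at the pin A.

T = 113.7 kN, A_x = 83.18 kN, A_y = 32.44 kN

ΣM about A: T·sin43°·3.9 − 55·2.5 − 55·3 = 0 → T = 302.5/(3.9·0.681998) = 113.731 ≈ 113.7 kN.
ΣF_x = 0: A_x − T·cos43° = 0 → A_x = 113.731 × 0.731354 = 83.18 kN.
ΣF_y = 0: A_y + T·sin43° − 55 − 55 = 0 → A_y = 110 − 113.731 × 0.681998 = 32.44 kN.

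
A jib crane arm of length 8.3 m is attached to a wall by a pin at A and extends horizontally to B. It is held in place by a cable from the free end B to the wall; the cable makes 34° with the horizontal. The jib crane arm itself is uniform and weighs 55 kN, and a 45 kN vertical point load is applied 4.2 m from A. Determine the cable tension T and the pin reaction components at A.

ΣM about A: T·sin34°·8.3 − 55·4.15 − 45·4.2 = 0 → T = 417.25/(8.3·0.559193) = 89.8993 ≈ 89.90 kN.
ΣF_x = 0: A_x − T·cos34° = 0 → A_x = 89.8993 × 0.829038 = 74.53 kN.
ΣF_y = 0: A_y + T·sin34° − 55 − 45 = 0 → A_y = 100 − 89.8993 × 0.559193 = 49.73 kN.

T = 89.90 kN, A_x = 74.53 kN, A_y = 49.73 kN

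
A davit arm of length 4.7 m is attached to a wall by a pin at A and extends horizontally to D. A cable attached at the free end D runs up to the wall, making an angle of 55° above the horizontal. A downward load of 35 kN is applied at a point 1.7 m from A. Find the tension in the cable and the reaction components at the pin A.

ΣM about A: T·sin55°·4.7 − 35·1.7 = 0 → T = 59.5/(4.7·0.819152) = 15.4545 ≈ 15.45 kN.
ΣF_x = 0: A_x − T·cos55° = 0 → A_x = 15.4545 × 0.573576 = 8.864 kN.
ΣF_y = 0: A_y + T·sin55° − 35 = 0 → A_y = 35 − 15.4545 × 0.819152 = 22.34 kN.

T = 15.45 kN, A_x = 8.864 kN, A_y = 22.34 kN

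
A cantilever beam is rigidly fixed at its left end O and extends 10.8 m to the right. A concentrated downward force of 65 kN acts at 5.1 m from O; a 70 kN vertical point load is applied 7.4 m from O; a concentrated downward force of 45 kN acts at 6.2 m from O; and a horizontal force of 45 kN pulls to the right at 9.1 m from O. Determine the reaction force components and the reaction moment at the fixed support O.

ΣF_x = 0: O_x + 45 = 0 → O_x = -45.00 kN.
ΣF_y = 0: O_y − 65 − 70 − 45 = 0 → O_y = 180.0 kN.
ΣM about O: M_O − 65·5.1 − 70·7.4 − 45·6.2 = 0 → M_O = 1128 kN·m.

O_x = -45.00 kN, O_y = 180.0 kN, M_O = 1128 kN·m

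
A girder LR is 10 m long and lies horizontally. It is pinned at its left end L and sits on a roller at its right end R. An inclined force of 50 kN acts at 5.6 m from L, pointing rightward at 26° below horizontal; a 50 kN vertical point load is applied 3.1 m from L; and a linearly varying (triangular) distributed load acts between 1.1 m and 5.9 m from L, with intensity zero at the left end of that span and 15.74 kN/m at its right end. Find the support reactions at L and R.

L_x = -44.94 kN, L_y = 65.68 kN, R_y = 44.02 kN

Resultant of the triangular load: ½ × 15.74 × 4.8 = 37.776 kN, acting at 4.3 m from L (one-third of the span from the peak).
Moments about L: R_y·10 − 50·sin26°·5.6 − 50·3.1 − (½·15.74·4.8)·4.3 = 0 → R_y = 440.181/10 = 44.0181 ≈ 44.02 kN.
ΣF_y = 0: L_y + 44.0181 − 50·sin26° − 50 − ½·15.74·4.8 = 0 → L_y = 65.68 kN.
ΣF_x = 0: L_x + 50·cos26° = 0 → L_x = -44.94 kN.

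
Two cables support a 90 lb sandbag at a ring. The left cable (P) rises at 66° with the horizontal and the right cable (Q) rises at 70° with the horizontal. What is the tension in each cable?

ΣF_x = 0: −T_P·cos66° + T_Q·cos70° = 0 → T_Q = 1.18922·T_P.
ΣF_y = 0: T_P·sin66° + T_Q·sin70° = 90.
Substitute: T_P·(0.913545 + 1.18922·0.939693) = 90 → T_P = 44.3121 ≈ 44.31 lb.
Then T_Q = 1.18922 × 44.3121 = 52.70 lb.

T_P = 44.31 lb, T_Q = 52.70 lb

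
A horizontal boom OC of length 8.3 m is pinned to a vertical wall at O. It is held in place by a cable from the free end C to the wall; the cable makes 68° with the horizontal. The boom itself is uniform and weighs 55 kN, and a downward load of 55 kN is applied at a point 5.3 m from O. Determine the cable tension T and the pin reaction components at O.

T = 67.54 kN, O_x = 25.30 kN, O_y = 47.38 kN

ΣM about O: T·sin68°·8.3 − 55·4.15 − 55·5.3 = 0 → T = 519.75/(8.3·0.927184) = 67.5384 ≈ 67.54 kN.
ΣF_x = 0: O_x − T·cos68° = 0 → O_x = 67.5384 × 0.374607 = 25.30 kN.
ΣF_y = 0: O_y + T·sin68° − 55 − 55 = 0 → O_y = 110 − 67.5384 × 0.927184 = 47.38 kN.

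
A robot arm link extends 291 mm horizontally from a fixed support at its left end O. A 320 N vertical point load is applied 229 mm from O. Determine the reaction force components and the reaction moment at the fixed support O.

ΣF_x = 0: O_x = 0.
ΣF_y = 0: O_y − 320 = 0 → O_y = 320.0 N.
ΣM about O: M_O − 320·229 = 0 → M_O = 73280 N·mm.

O_x = 0, O_y = 320.0 N, M_O = 73280 N·mm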